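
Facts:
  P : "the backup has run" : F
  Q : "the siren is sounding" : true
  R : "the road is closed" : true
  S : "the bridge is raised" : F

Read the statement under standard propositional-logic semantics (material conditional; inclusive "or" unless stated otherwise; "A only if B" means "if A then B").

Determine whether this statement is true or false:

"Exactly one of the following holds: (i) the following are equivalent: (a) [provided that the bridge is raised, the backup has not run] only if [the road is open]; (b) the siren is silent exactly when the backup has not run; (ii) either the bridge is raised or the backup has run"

Values: S=F, P=F, R=T, Q=T.
In symbols: (((S -> ~P) -> ~R) <-> (~Q <-> ~P)) xor (S | P)

~P = ~F = T
S -> ~P = F -> T = T
~R = ~T = F
(S -> ~P) -> ~R = T -> F = F
~Q = ~T = F
~P = ~F = T
~Q <-> ~P = F <-> T = F
((S -> ~P) -> ~R) <-> (~Q <-> ~P) = F <-> F = T
S | P = F | F = F
(((S -> ~P) -> ~R) <-> (~Q <-> ~P)) xor (S | P) = T xor F = T

true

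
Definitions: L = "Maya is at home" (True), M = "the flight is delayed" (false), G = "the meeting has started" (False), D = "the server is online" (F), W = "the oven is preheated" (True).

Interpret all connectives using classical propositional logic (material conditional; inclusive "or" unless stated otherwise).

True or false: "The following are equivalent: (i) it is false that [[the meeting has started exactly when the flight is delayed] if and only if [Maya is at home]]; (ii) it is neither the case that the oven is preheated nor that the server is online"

true

This is not ((G iff M) iff L) iff (W nor D).

G iff M = False iff False = True
(G iff M) iff L = True iff True = True
not ((G iff M) iff L) = not True = False
W nor D = True nor False = False
not ((G iff M) iff L) iff (W nor D) = False iff False = True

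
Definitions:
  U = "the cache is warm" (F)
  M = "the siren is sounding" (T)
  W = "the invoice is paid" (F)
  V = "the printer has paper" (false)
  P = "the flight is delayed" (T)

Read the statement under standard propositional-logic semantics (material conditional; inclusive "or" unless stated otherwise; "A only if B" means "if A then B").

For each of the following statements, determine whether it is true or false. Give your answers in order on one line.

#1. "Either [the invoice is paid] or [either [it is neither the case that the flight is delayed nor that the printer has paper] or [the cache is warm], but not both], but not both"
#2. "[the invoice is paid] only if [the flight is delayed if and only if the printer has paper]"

#1: Formalization: W xor ((P nor V) xor U)

P nor V = True nor False = False
(P nor V) xor U = False xor False = False
W xor ((P nor V) xor U) = False xor False = False
Hence #1 is false.

#2: Formalization: W -> (P iff V)

P iff V = True iff False = False
W -> (P iff V) = False -> False = True
Thus #2 is true.

#1 False / #2 True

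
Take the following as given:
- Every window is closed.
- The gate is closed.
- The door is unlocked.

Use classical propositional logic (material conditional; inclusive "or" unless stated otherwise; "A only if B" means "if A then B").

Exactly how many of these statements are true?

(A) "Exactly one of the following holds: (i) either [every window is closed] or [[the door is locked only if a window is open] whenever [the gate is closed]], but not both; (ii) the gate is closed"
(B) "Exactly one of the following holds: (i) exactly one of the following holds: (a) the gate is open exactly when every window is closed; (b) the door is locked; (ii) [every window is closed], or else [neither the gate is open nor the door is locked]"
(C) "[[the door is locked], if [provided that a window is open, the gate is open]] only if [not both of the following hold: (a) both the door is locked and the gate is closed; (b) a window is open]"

Let M = "a window is open" (F), K = "the gate is open" (F), D = "the door is locked" (F).

(A): Formalization: (~M xor (~K -> (D -> M))) xor ~K

~M = ~F = T
~K = ~F = T
D -> M = F -> F = T
~K -> (D -> M) = T -> T = T
~M xor (~K -> (D -> M)) = T xor T = F
~K = ~F = T
(~M xor (~K -> (D -> M))) xor ~K = F xor T = T
Hence (A) is true.

(B): Formalization: ((K <-> ~M) xor D) xor (~M | (K nor D))

~M = ~F = T
K <-> ~M = F <-> T = F
(K <-> ~M) xor D = F xor F = F
~M = ~F = T
K nor D = F nor F = T
~M | (K nor D) = T | T = T
((K <-> ~M) xor D) xor (~M | (K nor D)) = F xor T = T
So (B) is true.

(C): Formalization: ((M -> K) -> D) -> ((D & ~K) nand M)

M -> K = F -> F = T
(M -> K) -> D = T -> F = F
~K = ~F = T
D & ~K = F & T = F
(D & ~K) nand M = F nand F = T
((M -> K) -> D) -> ((D & ~K) nand M) = F -> T = T
So (C) is true.

Count: 3.

3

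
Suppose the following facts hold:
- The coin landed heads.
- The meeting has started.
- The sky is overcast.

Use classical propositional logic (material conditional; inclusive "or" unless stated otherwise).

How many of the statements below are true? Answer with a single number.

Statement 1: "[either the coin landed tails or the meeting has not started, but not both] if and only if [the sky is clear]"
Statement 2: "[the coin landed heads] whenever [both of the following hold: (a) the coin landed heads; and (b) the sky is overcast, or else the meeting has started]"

Let K = "the coin landed heads" (T), W = "the meeting has started" (T), M = "the sky is overcast" (T).

Statement 1: In symbols: (¬K ⊕ ¬W) ↔ ¬M

¬K = ¬T = F
¬W = ¬T = F
¬K ⊕ ¬W = F ⊕ F = F
¬M = ¬T = F
(¬K ⊕ ¬W) ↔ ¬M = F ↔ F = T
Hence Statement 1 is true.

Statement 2: This is (K ∧ (M ∨ W)) → K.

M ∨ W = T ∨ T = T
K ∧ (M ∨ W) = T ∧ T = T
(K ∧ (M ∨ W)) → K = T → T = T
So Statement 2 is true.

2 of the 2 statements are true.

2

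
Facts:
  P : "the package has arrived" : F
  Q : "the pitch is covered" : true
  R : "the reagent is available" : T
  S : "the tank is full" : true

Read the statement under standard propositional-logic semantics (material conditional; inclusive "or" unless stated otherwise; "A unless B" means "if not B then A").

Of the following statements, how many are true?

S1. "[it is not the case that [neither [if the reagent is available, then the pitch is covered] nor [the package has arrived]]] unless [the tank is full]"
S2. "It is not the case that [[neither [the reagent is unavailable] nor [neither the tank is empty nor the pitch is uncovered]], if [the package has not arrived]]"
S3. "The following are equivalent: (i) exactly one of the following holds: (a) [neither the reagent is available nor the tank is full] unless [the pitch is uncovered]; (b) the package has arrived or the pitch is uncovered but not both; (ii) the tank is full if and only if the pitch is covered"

S1: In symbols: not ((R -> Q) nor P) or S

R -> Q = True -> True = True
(R -> Q) nor P = True nor False = False
not ((R -> Q) nor P) = not False = True
not ((R -> Q) nor P) or S = True or True = True
Thus S1 is true.

S2: Parsed as not (not P -> (not R nor (not S nor not Q)))

not P = not False = True
not R = not True = False
not S = not True = False
not Q = not True = False
not S nor not Q = False nor False = True
not R nor (not S nor not Q) = False nor True = False
not P -> (not R nor (not S nor not Q)) = True -> False = False
not (not P -> (not R nor (not S nor not Q))) = not False = True
Hence S2 is true.

S3: Formalization: (((R nor S) or not Q) xor (P xor not Q)) iff (S iff Q)

R nor S = True nor True = False
not Q = not True = False
(R nor S) or not Q = False or False = False
not Q = not True = False
P xor not Q = False xor False = False
((R nor S) or not Q) xor (P xor not Q) = False xor False = False
S iff Q = True iff True = True
(((R nor S) or not Q) xor (P xor not Q)) iff (S iff Q) = False iff True = False
Hence S3 is false.

2 of the 3 statements are true.

2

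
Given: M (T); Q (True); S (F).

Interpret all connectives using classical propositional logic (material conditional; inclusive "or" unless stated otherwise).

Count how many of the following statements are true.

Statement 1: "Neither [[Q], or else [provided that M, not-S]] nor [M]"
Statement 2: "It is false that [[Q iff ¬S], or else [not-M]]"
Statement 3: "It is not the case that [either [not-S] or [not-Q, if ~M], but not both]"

1

Statement 1: Formalization: (Q ∨ (M → ¬S)) ↓ M

¬S = ¬F = T
M → ¬S = T → T = T
Q ∨ (M → ¬S) = T ∨ T = T
(Q ∨ (M → ¬S)) ↓ M = T ↓ T = F
So Statement 1 is false.

Statement 2: In symbols: ¬((Q ↔ ¬S) ∨ ¬M)

¬S = ¬F = T
Q ↔ ¬S = T ↔ T = T
¬M = ¬T = F
(Q ↔ ¬S) ∨ ¬M = T ∨ F = T
¬((Q ↔ ¬S) ∨ ¬M) = ¬T = F
Hence Statement 2 is false.

Statement 3: Parsed as ¬(¬S ⊕ (¬M → ¬Q))

¬S = ¬F = T
¬M = ¬T = F
¬Q = ¬T = F
¬M → ¬Q = F → F = T
¬S ⊕ (¬M → ¬Q) = T ⊕ T = F
¬(¬S ⊕ (¬M → ¬Q)) = ¬F = T
Thus Statement 3 is true.

1 of the 3 statements is true (Statement 3).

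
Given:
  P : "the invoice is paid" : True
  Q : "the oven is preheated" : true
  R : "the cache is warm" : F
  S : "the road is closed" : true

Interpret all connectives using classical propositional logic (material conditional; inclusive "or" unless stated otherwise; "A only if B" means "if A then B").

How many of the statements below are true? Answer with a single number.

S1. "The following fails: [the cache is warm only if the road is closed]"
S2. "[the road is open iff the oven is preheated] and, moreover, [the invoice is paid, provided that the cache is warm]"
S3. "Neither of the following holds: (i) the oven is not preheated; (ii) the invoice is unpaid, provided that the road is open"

0

S1: Parsed as ¬(R → S)

R → S = F → T = T
¬(R → S) = ¬T = F
Thus S1 is false.

S2: In symbols: (¬S ↔ Q) ∧ (R → P)

¬S = ¬T = F
¬S ↔ Q = F ↔ T = F
R → P = F → T = T
(¬S ↔ Q) ∧ (R → P) = F ∧ T = F
Hence S2 is false.

S3: This is ¬Q ↓ (¬S → ¬P).

¬Q = ¬T = F
¬S = ¬T = F
¬P = ¬T = F
¬S → ¬P = F → F = T
¬Q ↓ (¬S → ¬P) = F ↓ T = F
Thus S3 is false.

Count: 0.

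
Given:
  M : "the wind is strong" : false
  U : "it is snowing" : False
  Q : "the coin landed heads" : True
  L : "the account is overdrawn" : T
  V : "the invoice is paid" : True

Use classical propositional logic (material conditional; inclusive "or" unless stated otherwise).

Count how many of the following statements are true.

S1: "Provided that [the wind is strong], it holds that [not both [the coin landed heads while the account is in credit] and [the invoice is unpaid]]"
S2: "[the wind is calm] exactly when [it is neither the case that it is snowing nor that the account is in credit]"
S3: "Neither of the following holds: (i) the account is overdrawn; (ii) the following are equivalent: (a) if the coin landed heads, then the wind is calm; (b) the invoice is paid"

2

S1: In symbols: M -> ((Q & ~L) nand ~V)

~L = ~T = F
Q & ~L = T & F = F
~V = ~T = F
(Q & ~L) nand ~V = F nand F = T
M -> ((Q & ~L) nand ~V) = F -> T = T
Thus S1 is true.

S2: Formalization: ~M <-> (U nor ~L)

~M = ~F = T
~L = ~T = F
U nor ~L = F nor F = T
~M <-> (U nor ~L) = T <-> T = T
So S2 is true.

S3: Parsed as L nor ((Q -> ~M) <-> V)

~M = ~F = T
Q -> ~M = T -> T = T
(Q -> ~M) <-> V = T <-> T = T
L nor ((Q -> ~M) <-> V) = T nor T = F
Hence S3 is false.

2 of the 3 statements are true.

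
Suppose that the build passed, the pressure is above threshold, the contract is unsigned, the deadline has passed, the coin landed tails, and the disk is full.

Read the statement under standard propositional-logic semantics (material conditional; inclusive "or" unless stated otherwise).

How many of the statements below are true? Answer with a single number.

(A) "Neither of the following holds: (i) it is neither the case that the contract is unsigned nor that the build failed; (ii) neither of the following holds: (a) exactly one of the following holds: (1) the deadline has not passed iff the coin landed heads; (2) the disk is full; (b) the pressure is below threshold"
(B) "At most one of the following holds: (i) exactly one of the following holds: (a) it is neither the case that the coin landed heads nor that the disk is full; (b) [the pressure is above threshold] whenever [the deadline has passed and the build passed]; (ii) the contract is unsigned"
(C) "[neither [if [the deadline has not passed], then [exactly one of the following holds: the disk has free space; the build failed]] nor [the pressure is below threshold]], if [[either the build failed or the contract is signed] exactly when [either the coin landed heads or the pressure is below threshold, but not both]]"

Let R = "the contract is signed" (F), P = "the build passed" (T), S = "the deadline has passed" (T), U = "the coin landed heads" (F), V = "the disk is full" (T), Q = "the pressure is above threshold" (T).

(A): Formalization: (~R nor ~P) nor (((~S <-> U) xor V) nor ~Q)

~R = ~F = T
~P = ~T = F
~R nor ~P = T nor F = F
~S = ~T = F
~S <-> U = F <-> F = T
(~S <-> U) xor V = T xor T = F
~Q = ~T = F
((~S <-> U) xor V) nor ~Q = F nor F = T
(~R nor ~P) nor (((~S <-> U) xor V) nor ~Q) = F nor T = F
Thus (A) is false.

(B): In symbols: ((U nor V) xor ((S & P) -> Q)) nand ~R

U nor V = F nor T = F
S & P = T & T = T
(S & P) -> Q = T -> T = T
(U nor V) xor ((S & P) -> Q) = F xor T = T
~R = ~F = T
((U nor V) xor ((S & P) -> Q)) nand ~R = T nand T = F
So (B) is false.

(C): Parsed as ((~P | R) <-> (U xor ~Q)) -> ((~S -> (~V xor ~P)) nor ~Q)

~P = ~T = F
~P | R = F | F = F
~Q = ~T = F
U xor ~Q = F xor F = F
(~P | R) <-> (U xor ~Q) = F <-> F = T
~S = ~T = F
~V = ~T = F
~P = ~T = F
~V xor ~P = F xor F = F
~S -> (~V xor ~P) = F -> F = T
~Q = ~T = F
(~S -> (~V xor ~P)) nor ~Q = T nor F = F
((~P | R) <-> (U xor ~Q)) -> ((~S -> (~V xor ~P)) nor ~Q) = T -> F = F
So (C) is false.

Count: 0.

0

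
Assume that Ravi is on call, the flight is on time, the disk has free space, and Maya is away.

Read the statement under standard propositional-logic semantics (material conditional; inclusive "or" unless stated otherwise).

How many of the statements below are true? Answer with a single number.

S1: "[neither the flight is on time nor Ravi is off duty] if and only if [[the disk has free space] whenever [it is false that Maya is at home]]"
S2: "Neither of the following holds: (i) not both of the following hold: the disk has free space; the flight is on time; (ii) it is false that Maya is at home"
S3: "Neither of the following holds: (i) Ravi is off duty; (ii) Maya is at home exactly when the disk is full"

0

Let Q = "the flight is delayed" (False), P = "Ravi is on call" (True), S = "Maya is at home" (False), R = "the disk is full" (False).

S1: In symbols: (not Q nor not P) iff (not S -> not R)

not Q = not False = True
not P = not True = False
not Q nor not P = True nor False = False
not S = not False = True
not R = not False = True
not S -> not R = True -> True = True
(not Q nor not P) iff (not S -> not R) = False iff True = False
Hence S1 is false.

S2: Formalization: (not R nand not Q) nor not S

not R = not False = True
not Q = not False = True
not R nand not Q = True nand True = False
not S = not False = True
(not R nand not Q) nor not S = False nor True = False
So S2 is false.

S3: This is not P nor (S iff R).

not P = not True = False
S iff R = False iff False = True
not P nor (S iff R) = False nor True = False
Hence S3 is false.

True statements: 0 (none).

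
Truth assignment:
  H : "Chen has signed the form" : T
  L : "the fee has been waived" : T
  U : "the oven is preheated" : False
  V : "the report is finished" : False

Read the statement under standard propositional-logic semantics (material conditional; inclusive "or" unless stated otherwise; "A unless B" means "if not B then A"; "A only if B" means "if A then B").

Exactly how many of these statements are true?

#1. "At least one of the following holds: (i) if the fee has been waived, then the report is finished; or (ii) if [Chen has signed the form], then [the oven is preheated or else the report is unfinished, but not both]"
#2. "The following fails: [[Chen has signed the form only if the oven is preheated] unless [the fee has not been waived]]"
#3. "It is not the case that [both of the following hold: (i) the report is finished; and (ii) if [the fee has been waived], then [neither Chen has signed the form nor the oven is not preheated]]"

3

#1: In symbols: (L → V) ∨ (H → (U ⊕ ¬V))

L → V = T → F = F
¬V = ¬F = T
U ⊕ ¬V = F ⊕ T = T
H → (U ⊕ ¬V) = T → T = T
(L → V) ∨ (H → (U ⊕ ¬V)) = F ∨ T = T
Thus #1 is true.

#2: Formalization: ¬((H → U) ∨ ¬L)

H → U = T → F = F
¬L = ¬T = F
(H → U) ∨ ¬L = F ∨ F = F
¬((H → U) ∨ ¬L) = ¬F = T
Thus #2 is true.

#3: Formalization: ¬(V ∧ (L → (H ↓ ¬U)))

¬U = ¬F = T
H ↓ ¬U = T ↓ T = F
L → (H ↓ ¬U) = T → F = F
V ∧ (L → (H ↓ ¬U)) = F ∧ F = F
¬(V ∧ (L → (H ↓ ¬U))) = ¬F = T
Hence #3 is true.

True statements: 3 (#1, #2, #3).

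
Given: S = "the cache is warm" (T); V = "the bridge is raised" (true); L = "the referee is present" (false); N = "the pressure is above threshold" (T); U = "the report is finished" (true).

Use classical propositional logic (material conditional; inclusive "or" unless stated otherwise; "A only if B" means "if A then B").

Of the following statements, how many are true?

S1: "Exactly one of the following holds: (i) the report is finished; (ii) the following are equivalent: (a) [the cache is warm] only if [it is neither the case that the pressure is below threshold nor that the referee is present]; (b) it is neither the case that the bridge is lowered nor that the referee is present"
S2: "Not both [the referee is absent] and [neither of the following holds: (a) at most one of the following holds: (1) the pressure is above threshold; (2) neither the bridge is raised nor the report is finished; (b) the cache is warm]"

1

S1: In symbols: U ⊕ ((S → (¬N ↓ L)) ↔ (¬V ↓ L))

¬N = ¬T = F
¬N ↓ L = F ↓ F = T
S → (¬N ↓ L) = T → T = T
¬V = ¬T = F
¬V ↓ L = F ↓ F = T
(S → (¬N ↓ L)) ↔ (¬V ↓ L) = T ↔ T = T
U ⊕ ((S → (¬N ↓ L)) ↔ (¬V ↓ L)) = T ⊕ T = F
So S1 is false.

S2: Parsed as ¬L ↑ ((N ↑ (V ↓ U)) ↓ S)

¬L = ¬F = T
V ↓ U = T ↓ T = F
N ↑ (V ↓ U) = T ↑ F = T
(N ↑ (V ↓ U)) ↓ S = T ↓ T = F
¬L ↑ ((N ↑ (V ↓ U)) ↓ S) = T ↑ F = T
Thus S2 is true.

True statements: 1 (S2).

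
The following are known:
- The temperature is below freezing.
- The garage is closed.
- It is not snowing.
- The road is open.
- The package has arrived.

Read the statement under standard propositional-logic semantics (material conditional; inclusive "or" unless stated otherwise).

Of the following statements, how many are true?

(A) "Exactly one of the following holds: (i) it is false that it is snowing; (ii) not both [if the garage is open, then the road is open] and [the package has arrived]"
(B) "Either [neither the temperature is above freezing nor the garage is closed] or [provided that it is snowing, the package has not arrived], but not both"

Let R = "it is snowing" (False), Q = "the garage is closed" (True), S = "the road is closed" (False), U = "the package has arrived" (True), P = "the temperature is below freezing" (True).

(A): In symbols: not R xor ((not Q -> not S) nand U)

not R = not False = True
not Q = not True = False
not S = not False = True
not Q -> not S = False -> True = True
(not Q -> not S) nand U = True nand True = False
not R xor ((not Q -> not S) nand U) = True xor False = True
Thus (A) is true.

(B): Formalization: (not P nor Q) xor (R -> not U)

not P = not True = False
not P nor Q = False nor True = False
not U = not True = False
R -> not U = False -> False = True
(not P nor Q) xor (R -> not U) = False xor True = True
So (B) is true.

2 of the 2 statements are true.

2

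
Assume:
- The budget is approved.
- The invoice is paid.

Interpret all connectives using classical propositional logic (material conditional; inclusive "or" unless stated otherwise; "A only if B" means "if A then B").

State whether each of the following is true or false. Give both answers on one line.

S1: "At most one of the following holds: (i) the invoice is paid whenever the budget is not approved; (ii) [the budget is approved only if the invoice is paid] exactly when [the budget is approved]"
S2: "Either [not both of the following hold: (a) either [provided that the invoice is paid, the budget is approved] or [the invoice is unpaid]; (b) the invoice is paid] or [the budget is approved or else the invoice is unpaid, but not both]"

Let S = "the budget is approved" (True), R = "the invoice is paid" (True).

S1: Formalization: (not S -> R) nand ((S -> R) iff S)

not S = not True = False
not S -> R = False -> True = True
S -> R = True -> True = True
(S -> R) iff S = True iff True = True
(not S -> R) nand ((S -> R) iff S) = True nand True = False
Thus S1 is false.

S2: Formalization: (((R -> S) or not R) nand R) or (S xor not R)

R -> S = True -> True = True
not R = not True = False
(R -> S) or not R = True or False = True
((R -> S) or not R) nand R = True nand True = False
not R = not True = False
S xor not R = True xor False = True
(((R -> S) or not R) nand R) or (S xor not R) = False or True = True
Thus S2 is true.

S1 F / S2 T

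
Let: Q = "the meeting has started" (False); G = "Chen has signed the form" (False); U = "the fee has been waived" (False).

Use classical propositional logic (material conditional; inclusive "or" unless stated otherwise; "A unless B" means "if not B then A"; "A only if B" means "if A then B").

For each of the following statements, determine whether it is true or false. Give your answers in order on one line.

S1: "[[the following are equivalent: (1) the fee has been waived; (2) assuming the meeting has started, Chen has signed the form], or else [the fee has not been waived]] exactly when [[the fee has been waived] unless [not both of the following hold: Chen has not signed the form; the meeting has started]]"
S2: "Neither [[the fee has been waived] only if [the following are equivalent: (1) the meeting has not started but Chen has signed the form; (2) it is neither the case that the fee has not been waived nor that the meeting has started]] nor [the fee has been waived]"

S1 True; S2 False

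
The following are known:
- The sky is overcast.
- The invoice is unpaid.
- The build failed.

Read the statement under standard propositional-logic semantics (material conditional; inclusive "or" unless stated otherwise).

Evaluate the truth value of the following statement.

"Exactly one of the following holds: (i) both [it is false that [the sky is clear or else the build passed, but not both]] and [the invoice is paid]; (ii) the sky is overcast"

Let P = "the sky is overcast" (T), R = "the build passed" (F), Q = "the invoice is paid" (F).
Formalization: (~(~P xor R) & Q) xor P

~P = ~T = F
~P xor R = F xor F = F
~(~P xor R) = ~F = T
~(~P xor R) & Q = T & F = F
(~(~P xor R) & Q) xor P = F xor T = T

True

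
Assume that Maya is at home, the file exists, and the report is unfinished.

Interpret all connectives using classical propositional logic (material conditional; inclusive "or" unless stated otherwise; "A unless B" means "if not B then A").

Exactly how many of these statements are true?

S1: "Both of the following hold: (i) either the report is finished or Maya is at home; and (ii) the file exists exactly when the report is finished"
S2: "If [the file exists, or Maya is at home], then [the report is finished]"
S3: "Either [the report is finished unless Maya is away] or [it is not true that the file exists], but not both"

0

Let P = "the report is finished" (F), N = "Maya is at home" (T), L = "the file exists" (T).

S1: In symbols: (P | N) & (L <-> P)

P | N = F | T = T
L <-> P = T <-> F = F
(P | N) & (L <-> P) = T & F = F
Hence S1 is false.

S2: Parsed as (L | N) -> P

L | N = T | T = T
(L | N) -> P = T -> F = F
Thus S2 is false.

S3: This is (P | ~N) xor ~L.

~N = ~T = F
P | ~N = F | F = F
~L = ~T = F
(P | ~N) xor ~L = F xor F = F
Thus S3 is false.

Count: 0.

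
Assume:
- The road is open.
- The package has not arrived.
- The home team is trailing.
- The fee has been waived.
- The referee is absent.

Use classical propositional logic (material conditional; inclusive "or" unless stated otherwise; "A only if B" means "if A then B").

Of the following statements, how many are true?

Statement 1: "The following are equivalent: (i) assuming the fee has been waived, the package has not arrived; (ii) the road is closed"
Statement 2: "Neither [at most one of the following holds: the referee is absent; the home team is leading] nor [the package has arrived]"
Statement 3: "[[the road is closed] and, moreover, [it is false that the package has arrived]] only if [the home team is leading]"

Let Q = "the fee has been waived" (T), M = "the package has arrived" (F), K = "the road is closed" (F), G = "the referee is present" (F), W = "the home team is leading" (F).

Statement 1: In symbols: (Q -> ~M) <-> K

~M = ~F = T
Q -> ~M = T -> T = T
(Q -> ~M) <-> K = T <-> F = F
Hence Statement 1 is false.

Statement 2: This is (~G nand W) nor M.

~G = ~F = T
~G nand W = T nand F = T
(~G nand W) nor M = T nor F = F
So Statement 2 is false.

Statement 3: Parsed as (K & ~M) -> W

~M = ~F = T
K & ~M = F & T = F
(K & ~M) -> W = F -> F = T
Thus Statement 3 is true.

1 of the 3 statements is true.

1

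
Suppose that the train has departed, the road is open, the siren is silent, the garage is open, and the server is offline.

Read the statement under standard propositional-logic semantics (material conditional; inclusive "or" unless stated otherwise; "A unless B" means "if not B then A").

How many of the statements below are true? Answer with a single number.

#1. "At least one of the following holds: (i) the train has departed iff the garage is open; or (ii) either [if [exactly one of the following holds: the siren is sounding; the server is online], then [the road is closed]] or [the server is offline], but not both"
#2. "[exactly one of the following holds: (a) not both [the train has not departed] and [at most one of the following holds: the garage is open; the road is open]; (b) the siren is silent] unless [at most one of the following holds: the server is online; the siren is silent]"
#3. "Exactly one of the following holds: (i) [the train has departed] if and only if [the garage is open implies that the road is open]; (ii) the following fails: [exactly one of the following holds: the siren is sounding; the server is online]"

Let D = "the train has departed" (T), V = "the garage is closed" (F), H = "the siren is sounding" (F), S = "the server is online" (F), R = "the road is closed" (F).

#1: Parsed as (D ↔ ¬V) ∨ (((H ⊕ S) → R) ⊕ ¬S)

¬V = ¬F = T
D ↔ ¬V = T ↔ T = T
H ⊕ S = F ⊕ F = F
(H ⊕ S) → R = F → F = T
¬S = ¬F = T
((H ⊕ S) → R) ⊕ ¬S = T ⊕ T = F
(D ↔ ¬V) ∨ (((H ⊕ S) → R) ⊕ ¬S) = T ∨ F = T
Hence #1 is true.

#2: Parsed as ((¬D ↑ (¬V ↑ ¬R)) ⊕ ¬H) ∨ (S ↑ ¬H)

¬D = ¬T = F
¬V = ¬F = T
¬R = ¬F = T
¬V ↑ ¬R = T ↑ T = F
¬D ↑ (¬V ↑ ¬R) = F ↑ F = T
¬H = ¬F = T
(¬D ↑ (¬V ↑ ¬R)) ⊕ ¬H = T ⊕ T = F
¬H = ¬F = T
S ↑ ¬H = F ↑ T = T
((¬D ↑ (¬V ↑ ¬R)) ⊕ ¬H) ∨ (S ↑ ¬H) = F ∨ T = T
Thus #2 is true.

#3: This is (D ↔ (¬V → ¬R)) ⊕ ¬(H ⊕ S).

¬V = ¬F = T
¬R = ¬F = T
¬V → ¬R = T → T = T
D ↔ (¬V → ¬R) = T ↔ T = T
H ⊕ S = F ⊕ F = F
¬(H ⊕ S) = ¬F = T
(D ↔ (¬V → ¬R)) ⊕ ¬(H ⊕ S) = T ⊕ T = F
Hence #3 is false.

True statements: 2 (#1, #2).

2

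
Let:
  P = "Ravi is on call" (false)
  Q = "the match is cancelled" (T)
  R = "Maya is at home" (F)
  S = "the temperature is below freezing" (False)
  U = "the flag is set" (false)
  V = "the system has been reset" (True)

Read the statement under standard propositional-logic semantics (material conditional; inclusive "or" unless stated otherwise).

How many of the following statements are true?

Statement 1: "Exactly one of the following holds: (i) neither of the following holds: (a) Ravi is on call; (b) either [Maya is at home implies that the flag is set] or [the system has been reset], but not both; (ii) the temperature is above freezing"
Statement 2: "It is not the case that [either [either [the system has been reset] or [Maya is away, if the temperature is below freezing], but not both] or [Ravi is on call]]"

Statement 1: Formalization: (P nor ((R -> U) xor V)) xor ~S

R -> U = F -> F = T
(R -> U) xor V = T xor T = F
P nor ((R -> U) xor V) = F nor F = T
~S = ~F = T
(P nor ((R -> U) xor V)) xor ~S = T xor T = F
Hence Statement 1 is false.

Statement 2: Parsed as ~((V xor (S -> ~R)) | P)

~R = ~F = T
S -> ~R = F -> T = T
V xor (S -> ~R) = T xor T = F
(V xor (S -> ~R)) | P = F | F = F
~((V xor (S -> ~R)) | P) = ~F = T
Thus Statement 2 is true.

True statements: 1.

1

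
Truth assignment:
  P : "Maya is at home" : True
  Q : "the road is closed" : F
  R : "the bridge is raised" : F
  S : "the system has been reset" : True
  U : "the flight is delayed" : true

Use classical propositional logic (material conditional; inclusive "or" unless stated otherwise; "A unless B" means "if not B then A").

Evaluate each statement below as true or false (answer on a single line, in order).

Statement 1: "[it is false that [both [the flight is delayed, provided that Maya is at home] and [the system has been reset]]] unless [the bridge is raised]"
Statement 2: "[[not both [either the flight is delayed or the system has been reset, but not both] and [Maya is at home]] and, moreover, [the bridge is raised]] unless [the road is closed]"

Statement 1 F, Statement 2 F

Statement 1: This is ¬((P → U) ∧ S) ∨ R.

P → U = T → T = T
(P → U) ∧ S = T ∧ T = T
¬((P → U) ∧ S) = ¬T = F
¬((P → U) ∧ S) ∨ R = F ∨ F = F
Hence Statement 1 is false.

Statement 2: In symbols: (((U ⊕ S) ↑ P) ∧ R) ∨ Q

U ⊕ S = T ⊕ T = F
(U ⊕ S) ↑ P = F ↑ T = T
((U ⊕ S) ↑ P) ∧ R = T ∧ F = F
(((U ⊕ S) ↑ P) ∧ R) ∨ Q = F ∨ F = F
So Statement 2 is false.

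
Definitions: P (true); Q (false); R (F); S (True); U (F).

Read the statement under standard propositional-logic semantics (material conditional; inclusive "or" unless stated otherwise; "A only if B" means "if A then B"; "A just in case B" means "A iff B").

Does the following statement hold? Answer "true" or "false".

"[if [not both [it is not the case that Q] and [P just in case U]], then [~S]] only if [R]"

In symbols: ((not Q nand (P iff U)) -> not S) -> R

not Q = not False = True
P iff U = True iff False = False
not Q nand (P iff U) = True nand False = True
not S = not True = False
(not Q nand (P iff U)) -> not S = True -> False = False
((not Q nand (P iff U)) -> not S) -> R = False -> False = True

True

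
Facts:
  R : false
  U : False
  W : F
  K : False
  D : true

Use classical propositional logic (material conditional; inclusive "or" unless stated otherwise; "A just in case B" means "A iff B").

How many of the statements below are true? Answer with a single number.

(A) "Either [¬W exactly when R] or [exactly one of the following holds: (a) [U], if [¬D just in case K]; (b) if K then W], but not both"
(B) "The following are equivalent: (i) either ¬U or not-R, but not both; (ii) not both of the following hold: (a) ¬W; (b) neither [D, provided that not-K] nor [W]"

1

(A): Parsed as (~W <-> R) xor (((~D <-> K) -> U) xor (K -> W))

~W = ~F = T
~W <-> R = T <-> F = F
~D = ~T = F
~D <-> K = F <-> F = T
(~D <-> K) -> U = T -> F = F
K -> W = F -> F = T
((~D <-> K) -> U) xor (K -> W) = F xor T = T
(~W <-> R) xor (((~D <-> K) -> U) xor (K -> W)) = F xor T = T
So (A) is true.

(B): Parsed as (~U xor ~R) <-> (~W nand ((~K -> D) nor W))

~U = ~F = T
~R = ~F = T
~U xor ~R = T xor T = F
~W = ~F = T
~K = ~F = T
~K -> D = T -> T = T
(~K -> D) nor W = T nor F = F
~W nand ((~K -> D) nor W) = T nand F = T
(~U xor ~R) <-> (~W nand ((~K -> D) nor W)) = F <-> T = F
Hence (B) is false.

1 of the 2 statements is true ((A)).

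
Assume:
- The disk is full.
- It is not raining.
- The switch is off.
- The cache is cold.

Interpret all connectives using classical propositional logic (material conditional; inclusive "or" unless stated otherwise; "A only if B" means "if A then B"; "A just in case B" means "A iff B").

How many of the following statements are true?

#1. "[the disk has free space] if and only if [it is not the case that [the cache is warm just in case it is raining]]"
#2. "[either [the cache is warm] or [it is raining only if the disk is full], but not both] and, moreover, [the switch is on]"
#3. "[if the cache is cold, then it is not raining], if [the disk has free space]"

Let P = "the disk is full" (T), W = "the cache is warm" (F), L = "it is raining" (F), Q = "the switch is on" (F).

#1: Formalization: ~P <-> ~(W <-> L)

~P = ~T = F
W <-> L = F <-> F = T
~(W <-> L) = ~T = F
~P <-> ~(W <-> L) = F <-> F = T
Thus #1 is true.

#2: Parsed as (W xor (L -> P)) & Q

L -> P = F -> T = T
W xor (L -> P) = F xor T = T
(W xor (L -> P)) & Q = T & F = F
So #2 is false.

#3: Formalization: ~P -> (~W -> ~L)

~P = ~T = F
~W = ~F = T
~L = ~F = T
~W -> ~L = T -> T = T
~P -> (~W -> ~L) = F -> T = T
Thus #3 is true.

Count: 2.

2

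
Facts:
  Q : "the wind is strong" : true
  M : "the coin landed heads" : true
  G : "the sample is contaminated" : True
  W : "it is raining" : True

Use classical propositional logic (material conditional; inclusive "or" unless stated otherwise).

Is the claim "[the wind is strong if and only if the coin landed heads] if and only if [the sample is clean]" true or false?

False.

Values: Q=T, M=T, G=T.
Formalization: (Q <-> M) <-> ~G

Q <-> M = T <-> T = T
~G = ~T = F
(Q <-> M) <-> ~G = T <-> F = F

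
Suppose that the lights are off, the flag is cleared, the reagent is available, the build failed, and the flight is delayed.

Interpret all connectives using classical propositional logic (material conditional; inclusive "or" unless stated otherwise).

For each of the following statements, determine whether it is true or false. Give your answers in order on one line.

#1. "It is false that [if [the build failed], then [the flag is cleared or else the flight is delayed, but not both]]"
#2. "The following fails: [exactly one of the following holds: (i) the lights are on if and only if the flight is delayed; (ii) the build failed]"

Let S = "the build passed" (F), Q = "the flag is set" (F), U = "the flight is delayed" (T), P = "the lights are on" (F).

#1: This is ~(~S -> (~Q xor U)).

~S = ~F = T
~Q = ~F = T
~Q xor U = T xor T = F
~S -> (~Q xor U) = T -> F = F
~(~S -> (~Q xor U)) = ~F = T
Thus #1 is true.

#2: Formalization: ~((P <-> U) xor ~S)

P <-> U = F <-> T = F
~S = ~F = T
(P <-> U) xor ~S = F xor T = T
~((P <-> U) xor ~S) = ~T = F
Hence #2 is false.

#1 true; #2 false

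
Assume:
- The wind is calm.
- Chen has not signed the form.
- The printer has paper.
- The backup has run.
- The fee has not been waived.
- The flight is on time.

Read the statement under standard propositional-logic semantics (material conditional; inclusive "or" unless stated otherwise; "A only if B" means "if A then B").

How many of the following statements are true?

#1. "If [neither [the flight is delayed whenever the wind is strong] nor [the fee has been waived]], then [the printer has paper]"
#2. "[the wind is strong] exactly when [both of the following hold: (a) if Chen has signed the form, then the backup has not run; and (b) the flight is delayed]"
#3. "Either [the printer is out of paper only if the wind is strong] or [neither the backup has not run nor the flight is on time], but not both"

3

Let G = "the wind is strong" (F), L = "the flight is delayed" (F), Q = "the fee has been waived" (F), U = "the printer has paper" (T), N = "Chen has signed the form" (F), K = "the backup has run" (T).

#1: Formalization: ((G -> L) nor Q) -> U

G -> L = F -> F = T
(G -> L) nor Q = T nor F = F
((G -> L) nor Q) -> U = F -> T = T
So #1 is true.

#2: Formalization: G <-> ((N -> ~K) & L)

~K = ~T = F
N -> ~K = F -> F = T
(N -> ~K) & L = T & F = F
G <-> ((N -> ~K) & L) = F <-> F = T
Thus #2 is true.

#3: Parsed as (~U -> G) xor (~K nor ~L)

~U = ~T = F
~U -> G = F -> F = T
~K = ~T = F
~L = ~F = T
~K nor ~L = F nor T = F
(~U -> G) xor (~K nor ~L) = T xor F = T
Hence #3 is true.

3 of the 3 statements are true (#1, #2, #3).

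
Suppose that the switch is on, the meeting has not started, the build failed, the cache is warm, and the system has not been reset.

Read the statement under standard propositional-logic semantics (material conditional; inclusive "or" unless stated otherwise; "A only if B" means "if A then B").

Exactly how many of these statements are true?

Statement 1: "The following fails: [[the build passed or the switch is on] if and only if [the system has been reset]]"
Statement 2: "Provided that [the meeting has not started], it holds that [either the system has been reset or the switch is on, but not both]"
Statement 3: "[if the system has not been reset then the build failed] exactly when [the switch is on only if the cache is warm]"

Let L = "the build passed" (F), R = "the switch is on" (T), U = "the system has been reset" (F), V = "the meeting has started" (F), M = "the cache is warm" (T).

Statement 1: In symbols: ¬((L ∨ R) ↔ U)

L ∨ R = F ∨ T = T
(L ∨ R) ↔ U = T ↔ F = F
¬((L ∨ R) ↔ U) = ¬F = T
So Statement 1 is true.

Statement 2: Parsed as ¬V → (U ⊕ R)

¬V = ¬F = T
U ⊕ R = F ⊕ T = T
¬V → (U ⊕ R) = T → T = T
Hence Statement 2 is true.

Statement 3: Parsed as (¬U → ¬L) ↔ (R → M)

¬U = ¬F = T
¬L = ¬F = T
¬U → ¬L = T → T = T
R → M = T → T = T
(¬U → ¬L) ↔ (R → M) = T ↔ T = T
Hence Statement 3 is true.

True statements: 3 (Statement 1, Statement 2, Statement 3).

3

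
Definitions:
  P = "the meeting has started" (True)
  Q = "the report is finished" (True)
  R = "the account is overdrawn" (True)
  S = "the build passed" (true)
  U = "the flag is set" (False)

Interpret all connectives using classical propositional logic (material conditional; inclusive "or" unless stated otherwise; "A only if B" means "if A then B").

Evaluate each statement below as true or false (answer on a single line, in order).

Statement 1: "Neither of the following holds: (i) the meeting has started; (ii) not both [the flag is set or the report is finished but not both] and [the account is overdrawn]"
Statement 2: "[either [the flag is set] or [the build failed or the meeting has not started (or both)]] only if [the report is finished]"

Statement 1: In symbols: P nor ((U xor Q) nand R)

U xor Q = F xor T = T
(U xor Q) nand R = T nand T = F
P nor ((U xor Q) nand R) = T nor F = F
Thus Statement 1 is false.

Statement 2: This is (U | (~S | ~P)) -> Q.

~S = ~T = F
~P = ~T = F
~S | ~P = F | F = F
U | (~S | ~P) = F | F = F
(U | (~S | ~P)) -> Q = F -> T = T
Hence Statement 2 is true.

Statement 1 False; Statement 2 True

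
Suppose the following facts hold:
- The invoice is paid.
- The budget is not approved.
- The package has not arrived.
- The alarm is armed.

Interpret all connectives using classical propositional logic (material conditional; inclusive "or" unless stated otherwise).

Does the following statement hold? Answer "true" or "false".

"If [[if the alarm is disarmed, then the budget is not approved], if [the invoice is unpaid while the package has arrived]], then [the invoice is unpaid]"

The statement is false.

Let P = "the invoice is paid" (True), R = "the package has arrived" (False), S = "the alarm is armed" (True), Q = "the budget is approved" (False).
Parsed as ((not P and R) -> (not S -> not Q)) -> not P

not P = not True = False
not P and R = False and False = False
not S = not True = False
not Q = not False = True
not S -> not Q = False -> True = True
(not P and R) -> (not S -> not Q) = False -> True = True
not P = not True = False
((not P and R) -> (not S -> not Q)) -> not P = True -> False = False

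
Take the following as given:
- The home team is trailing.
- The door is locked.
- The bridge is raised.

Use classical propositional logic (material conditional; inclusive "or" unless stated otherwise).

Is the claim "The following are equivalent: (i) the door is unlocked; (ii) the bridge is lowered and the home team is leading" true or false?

true

Let Q = "the door is locked" (T), R = "the bridge is raised" (T), P = "the home team is leading" (F).
Formalization: ¬Q ↔ (¬R ∧ P)

¬Q = ¬T = F
¬R = ¬T = F
¬R ∧ P = F ∧ F = F
¬Q ↔ (¬R ∧ P) = F ↔ F = T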